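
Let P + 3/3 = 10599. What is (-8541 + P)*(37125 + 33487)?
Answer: 145248884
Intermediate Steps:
P = 10598 (P = -1 + 10599 = 10598)
(-8541 + P)*(37125 + 33487) = (-8541 + 10598)*(37125 + 33487) = 2057*70612 = 145248884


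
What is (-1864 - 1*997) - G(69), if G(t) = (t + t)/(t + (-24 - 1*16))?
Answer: -83107/29 ≈ -2865.8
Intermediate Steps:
G(t) = 2*t/(-40 + t) (G(t) = (2*t)/(t + (-24 - 16)) = (2*t)/(t - 40) = (2*t)/(-40 + t) = 2*t/(-40 + t))
(-1864 - 1*997) - G(69) = (-1864 - 1*997) - 2*69/(-40 + 69) = (-1864 - 997) - 2*69/29 = -2861 - 2*69/29 = -2861 - 1*138/29 = -2861 - 138/29 = -83107/29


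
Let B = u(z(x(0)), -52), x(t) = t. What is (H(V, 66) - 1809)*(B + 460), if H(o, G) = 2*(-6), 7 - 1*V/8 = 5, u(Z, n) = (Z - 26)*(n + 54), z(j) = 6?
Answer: -764820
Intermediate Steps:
u(Z, n) = (-26 + Z)*(54 + n)
B = -40 (B = -1404 - 26*(-52) + 54*6 + 6*(-52) = -1404 + 1352 + 324 - 312 = -40)
V = 16 (V = 56 - 8*5 = 56 - 40 = 16)
H(o, G) = -12
(H(V, 66) - 1809)*(B + 460) = (-12 - 1809)*(-40 + 460) = -1821*420 = -764820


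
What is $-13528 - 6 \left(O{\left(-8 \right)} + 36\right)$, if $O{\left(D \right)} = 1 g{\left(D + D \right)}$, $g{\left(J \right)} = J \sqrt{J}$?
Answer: $-13744 + 384 i \approx -13744.0 + 384.0 i$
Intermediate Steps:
$g{\left(J \right)} = J^{\frac{3}{2}}$
$O{\left(D \right)} = 2 \sqrt{2} D^{\frac{3}{2}}$ ($O{\left(D \right)} = 1 \left(D + D\right)^{\frac{3}{2}} = 1 \left(2 D\right)^{\frac{3}{2}} = 1 \cdot 2 \sqrt{2} D^{\frac{3}{2}} = 2 \sqrt{2} D^{\frac{3}{2}}$)
$-13528 - 6 \left(O{\left(-8 \right)} + 36\right) = -13528 - 6 \left(2 \sqrt{2} \left(-8\right)^{\frac{3}{2}} + 36\right) = -13528 - 6 \left(2 \sqrt{2} \left(- 16 i \sqrt{2}\right) + 36\right) = -13528 - 6 \left(- 64 i + 36\right) = -13528 - 6 \left(36 - 64 i\right) = -13528 - \left(216 - 384 i\right) = -13744 + 384 i$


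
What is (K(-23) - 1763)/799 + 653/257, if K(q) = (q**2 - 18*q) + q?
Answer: 305096/205343 ≈ 1.4858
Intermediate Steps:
K(q) = q**2 - 17*q
(K(-23) - 1763)/799 + 653/257 = (-23*(-17 - 23) - 1763)/799 + 653/257 = (-23*(-40) - 1763)*(1/799) + 653*(1/257) = (920 - 1763)*(1/799) + 653/257 = -843*1/799 + 653/257 = -843/799 + 653/257 = 305096/205343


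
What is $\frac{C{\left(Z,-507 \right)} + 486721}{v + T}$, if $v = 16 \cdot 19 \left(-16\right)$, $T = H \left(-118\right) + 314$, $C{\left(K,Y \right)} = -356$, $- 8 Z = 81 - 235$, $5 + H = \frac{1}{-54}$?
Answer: $- \frac{13131855}{106861} \approx -122.89$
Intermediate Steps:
$H = - \frac{271}{54}$ ($H = -5 + \frac{1}{-54} = -5 - \frac{1}{54} = - \frac{271}{54} \approx -5.0185$)
$Z = \frac{77}{4}$ ($Z = - \frac{81 - 235}{8} = \left(- \frac{1}{8}\right) \left(-154\right) = \frac{77}{4} \approx 19.25$)
$T = \frac{24467}{27}$ ($T = \left(- \frac{271}{54}\right) \left(-118\right) + 314 = \frac{15989}{27} + 314 = \frac{24467}{27} \approx 906.19$)
$v = -4864$ ($v = 304 \left(-16\right) = -4864$)
$\frac{C{\left(Z,-507 \right)} + 486721}{v + T} = \frac{-356 + 486721}{-4864 + \frac{24467}{27}} = \frac{486365}{- \frac{106861}{27}} = 486365 \left(- \frac{27}{106861}\right) = - \frac{13131855}{106861}$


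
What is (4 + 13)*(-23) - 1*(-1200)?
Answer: 809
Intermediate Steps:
(4 + 13)*(-23) - 1*(-1200) = 17*(-23) + 1200 = -391 + 1200 = 809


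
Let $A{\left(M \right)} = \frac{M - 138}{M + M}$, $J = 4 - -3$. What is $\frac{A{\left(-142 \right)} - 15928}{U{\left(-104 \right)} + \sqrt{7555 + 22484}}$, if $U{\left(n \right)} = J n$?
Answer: $\frac{823235504}{35496095} + \frac{1130818 \sqrt{30039}}{35496095} \approx 28.714$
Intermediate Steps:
$J = 7$ ($J = 4 + 3 = 7$)
$A{\left(M \right)} = \frac{-138 + M}{2 M}$
$U{\left(n \right)} = 7 n$
$\frac{A{\left(-142 \right)} - 15928}{U{\left(-104 \right)} + \sqrt{7555 + 22484}} = \frac{\frac{-138 - 142}{2 \left(-142\right)} - 15928}{7 \left(-104\right) + \sqrt{7555 + 22484}} = \frac{\frac{1}{2} \left(- \frac{1}{142}\right) \left(-280\right) - 15928}{-728 + \sqrt{30039}} = \frac{\frac{70}{71} - 15928}{-728 + \sqrt{30039}} = - \frac{1130818}{71 \left(-728 + \sqrt{30039}\right)}$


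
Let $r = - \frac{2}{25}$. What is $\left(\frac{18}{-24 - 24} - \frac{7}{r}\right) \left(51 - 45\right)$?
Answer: $\frac{2091}{4} \approx 522.75$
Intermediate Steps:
$r = - \frac{2}{25}$ ($r = \left(-2\right) \frac{1}{25} = - \frac{2}{25} \approx -0.08$)
$\left(\frac{18}{-24 - 24} - \frac{7}{r}\right) \left(51 - 45\right) = \left(\frac{18}{-24 - 24} - \frac{7}{- \frac{2}{25}}\right) \left(51 - 45\right) = \left(\frac{18}{-24 - 24} - - \frac{175}{2}\right) 6 = \left(\frac{18}{-48} + \frac{175}{2}\right) 6 = \left(18 \left(- \frac{1}{48}\right) + \frac{175}{2}\right) 6 = \left(- \frac{3}{8} + \frac{175}{2}\right) 6 = \frac{697}{8} \cdot 6 = \frac{2091}{4}$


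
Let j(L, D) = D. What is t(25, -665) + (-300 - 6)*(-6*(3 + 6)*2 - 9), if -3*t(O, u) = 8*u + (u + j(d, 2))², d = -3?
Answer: -326843/3 ≈ -1.0895e+5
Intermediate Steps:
t(O, u) = -8*u/3 - (2 + u)²/3 (t(O, u) = -(8*u + (u + 2)²)/3 = -(8*u + (2 + u)²)/3 = -((2 + u)² + 8*u)/3 = -8*u/3 - (2 + u)²/3)
t(25, -665) + (-300 - 6)*(-6*(3 + 6)*2 - 9) = (-8/3*(-665) - (2 - 665)²/3) + (-300 - 6)*(-6*(3 + 6)*2 - 9) = (5320/3 - ⅓*(-663)²) - 306*(-54*2 - 9) = (5320/3 - ⅓*439569) - 306*(-6*18 - 9) = (5320/3 - 146523) - 306*(-108 - 9) = -434249/3 - 306*(-117) = -434249/3 + 35802 = -326843/3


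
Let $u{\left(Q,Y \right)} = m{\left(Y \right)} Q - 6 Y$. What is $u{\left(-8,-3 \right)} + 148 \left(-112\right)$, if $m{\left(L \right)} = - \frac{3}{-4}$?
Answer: $-16564$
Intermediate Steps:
$m{\left(L \right)} = \frac{3}{4}$ ($m{\left(L \right)} = \left(-3\right) \left(- \frac{1}{4}\right) = \frac{3}{4}$)
$u{\left(Q,Y \right)} = - 6 Y + \frac{3 Q}{4}$ ($u{\left(Q,Y \right)} = \frac{3 Q}{4} - 6 Y = - 6 Y + \frac{3 Q}{4}$)
$u{\left(-8,-3 \right)} + 148 \left(-112\right) = \left(\left(-6\right) \left(-3\right) + \frac{3}{4} \left(-8\right)\right) + 148 \left(-112\right) = \left(18 - 6\right) - 16576 = 12 - 16576 = -16564$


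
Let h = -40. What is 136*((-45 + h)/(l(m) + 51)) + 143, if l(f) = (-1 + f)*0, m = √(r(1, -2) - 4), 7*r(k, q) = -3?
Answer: -251/3 ≈ -83.667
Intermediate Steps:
r(k, q) = -3/7 (r(k, q) = (⅐)*(-3) = -3/7)
m = I*√217/7 (m = √(-3/7 - 4) = √(-31/7) = I*√217/7 ≈ 2.1044*I)
l(f) = 0
136*((-45 + h)/(l(m) + 51)) + 143 = 136*((-45 - 40)/(0 + 51)) + 143 = 136*(-85/51) + 143 = 136*(-85*1/51) + 143 = 136*(-5/3) + 143 = -680/3 + 143 = -251/3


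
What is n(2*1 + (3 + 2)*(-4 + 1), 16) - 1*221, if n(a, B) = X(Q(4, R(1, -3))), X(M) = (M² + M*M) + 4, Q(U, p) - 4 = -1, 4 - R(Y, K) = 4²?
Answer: -199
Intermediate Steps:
R(Y, K) = -12 (R(Y, K) = 4 - 1*4² = 4 - 1*16 = 4 - 16 = -12)
Q(U, p) = 3 (Q(U, p) = 4 - 1 = 3)
X(M) = 4 + 2*M² (X(M) = (M² + M²) + 4 = 2*M² + 4 = 4 + 2*M²)
n(a, B) = 22 (n(a, B) = 4 + 2*3² = 4 + 2*9 = 4 + 18 = 22)
n(2*1 + (3 + 2)*(-4 + 1), 16) - 1*221 = 22 - 1*221 = 22 - 221 = -199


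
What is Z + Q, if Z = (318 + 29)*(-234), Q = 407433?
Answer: 326235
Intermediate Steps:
Z = -81198 (Z = 347*(-234) = -81198)
Z + Q = -81198 + 407433 = 326235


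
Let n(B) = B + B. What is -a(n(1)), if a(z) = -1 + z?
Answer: -1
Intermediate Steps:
n(B) = 2*B
-a(n(1)) = -(-1 + 2*1) = -(-1 + 2) = -1*1 = -1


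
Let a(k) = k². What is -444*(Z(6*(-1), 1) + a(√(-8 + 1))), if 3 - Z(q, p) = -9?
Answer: -2220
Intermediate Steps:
Z(q, p) = 12 (Z(q, p) = 3 - 1*(-9) = 3 + 9 = 12)
-444*(Z(6*(-1), 1) + a(√(-8 + 1))) = -444*(12 + (√(-8 + 1))²) = -444*(12 + (√(-7))²) = -444*(12 + (I*√7)²) = -444*(12 - 7) = -444*5 = -2220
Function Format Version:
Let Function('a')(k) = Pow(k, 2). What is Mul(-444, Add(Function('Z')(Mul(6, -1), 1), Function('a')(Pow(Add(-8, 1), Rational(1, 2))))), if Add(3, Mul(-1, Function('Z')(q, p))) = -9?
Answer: -2220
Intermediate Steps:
Function('Z')(q, p) = 12 (Function('Z')(q, p) = Add(3, Mul(-1, -9)) = Add(3, 9) = 12)
Mul(-444, Add(Function('Z')(Mul(6, -1), 1), Function('a')(Pow(Add(-8, 1), Rational(1, 2))))) = Mul(-444, Add(12, Pow(Pow(Add(-8, 1), Rational(1, 2)), 2))) = Mul(-444, Add(12, Pow(Pow(-7, Rational(1, 2)), 2))) = Mul(-444, Add(12, Pow(Mul(I, Pow(7, Rational(1, 2))), 2))) = Mul(-444, Add(12, -7)) = Mul(-444, 5) = -2220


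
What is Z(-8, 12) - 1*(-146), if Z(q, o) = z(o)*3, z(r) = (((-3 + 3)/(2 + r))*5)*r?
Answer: 146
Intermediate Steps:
z(r) = 0 (z(r) = ((0/(2 + r))*5)*r = (0*5)*r = 0*r = 0)
Z(q, o) = 0 (Z(q, o) = 0*3 = 0)
Z(-8, 12) - 1*(-146) = 0 - 1*(-146) = 0 + 146 = 146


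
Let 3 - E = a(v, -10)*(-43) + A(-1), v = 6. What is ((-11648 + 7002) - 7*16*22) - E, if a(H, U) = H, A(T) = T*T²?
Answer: -7372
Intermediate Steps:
A(T) = T³
E = 262 (E = 3 - (6*(-43) + (-1)³) = 3 - (-258 - 1) = 3 - 1*(-259) = 3 + 259 = 262)
((-11648 + 7002) - 7*16*22) - E = ((-11648 + 7002) - 7*16*22) - 1*262 = (-4646 - 112*22) - 262 = (-4646 - 1*2464) - 262 = (-4646 - 2464) - 262 = -7110 - 262 = -7372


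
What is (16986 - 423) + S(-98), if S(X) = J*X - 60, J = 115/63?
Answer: 146917/9 ≈ 16324.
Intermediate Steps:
J = 115/63 (J = 115*(1/63) = 115/63 ≈ 1.8254)
S(X) = -60 + 115*X/63 (S(X) = 115*X/63 - 60 = -60 + 115*X/63)
(16986 - 423) + S(-98) = (16986 - 423) + (-60 + (115/63)*(-98)) = 16563 + (-60 - 1610/9) = 16563 - 2150/9 = 146917/9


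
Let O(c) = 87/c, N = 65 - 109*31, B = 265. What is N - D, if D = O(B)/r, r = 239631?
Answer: -70148780199/21167405 ≈ -3314.0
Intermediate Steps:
N = -3314 (N = 65 - 3379 = -3314)
D = 29/21167405 (D = (87/265)/239631 = (87*(1/265))*(1/239631) = (87/265)*(1/239631) = 29/21167405 ≈ 1.3700e-6)
N - D = -3314 - 1*29/21167405 = -3314 - 29/21167405 = -70148780199/21167405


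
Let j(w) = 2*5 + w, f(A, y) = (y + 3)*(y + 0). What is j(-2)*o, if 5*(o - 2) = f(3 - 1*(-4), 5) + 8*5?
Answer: 144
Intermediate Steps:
f(A, y) = y*(3 + y) (f(A, y) = (3 + y)*y = y*(3 + y))
j(w) = 10 + w
o = 18 (o = 2 + (5*(3 + 5) + 8*5)/5 = 2 + (5*8 + 40)/5 = 2 + (40 + 40)/5 = 2 + (1/5)*80 = 2 + 16 = 18)
j(-2)*o = (10 - 2)*18 = 8*18 = 144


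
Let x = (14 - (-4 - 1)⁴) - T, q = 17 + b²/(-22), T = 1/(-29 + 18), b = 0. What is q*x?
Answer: -114240/11 ≈ -10385.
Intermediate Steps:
T = -1/11 (T = 1/(-11) = -1/11 ≈ -0.090909)
q = 17 (q = 17 + 0²/(-22) = 17 + 0*(-1/22) = 17 + 0 = 17)
x = -6720/11 (x = (14 - (-4 - 1)⁴) - 1*(-1/11) = (14 - 1*(-5)⁴) + 1/11 = (14 - 1*625) + 1/11 = (14 - 625) + 1/11 = -611 + 1/11 = -6720/11 ≈ -610.91)
q*x = 17*(-6720/11) = -114240/11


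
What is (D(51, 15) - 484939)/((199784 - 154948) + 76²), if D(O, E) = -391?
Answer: -242665/25306 ≈ -9.5892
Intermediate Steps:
(D(51, 15) - 484939)/((199784 - 154948) + 76²) = (-391 - 484939)/((199784 - 154948) + 76²) = -485330/(44836 + 5776) = -485330/50612 = -485330*1/50612 = -242665/25306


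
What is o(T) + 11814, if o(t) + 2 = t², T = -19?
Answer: 12173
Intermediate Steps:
o(t) = -2 + t²
o(T) + 11814 = (-2 + (-19)²) + 11814 = (-2 + 361) + 11814 = 359 + 11814 = 12173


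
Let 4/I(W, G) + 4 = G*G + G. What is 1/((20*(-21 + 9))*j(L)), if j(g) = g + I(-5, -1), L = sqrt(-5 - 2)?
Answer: 1/1920 + I*sqrt(7)/1920 ≈ 0.00052083 + 0.001378*I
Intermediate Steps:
L = I*sqrt(7) (L = sqrt(-7) = I*sqrt(7) ≈ 2.6458*I)
I(W, G) = 4/(-4 + G + G**2) (I(W, G) = 4/(-4 + (G*G + G)) = 4/(-4 + (G**2 + G)) = 4/(-4 + (G + G**2)) = 4/(-4 + G + G**2))
j(g) = -1 + g (j(g) = g + 4/(-4 - 1 + (-1)**2) = g + 4/(-4 - 1 + 1) = g + 4/(-4) = g + 4*(-1/4) = g - 1 = -1 + g)
1/((20*(-21 + 9))*j(L)) = 1/((20*(-21 + 9))*(-1 + I*sqrt(7))) = 1/((20*(-12))*(-1 + I*sqrt(7))) = 1/(-240*(-1 + I*sqrt(7))) = 1/(240 - 240*I*sqrt(7))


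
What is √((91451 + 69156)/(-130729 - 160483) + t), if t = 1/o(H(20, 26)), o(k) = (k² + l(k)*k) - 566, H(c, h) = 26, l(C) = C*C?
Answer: I*√914257367627466255/1287593858 ≈ 0.7426*I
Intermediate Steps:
l(C) = C²
o(k) = -566 + k² + k³ (o(k) = (k² + k²*k) - 566 = (k² + k³) - 566 = -566 + k² + k³)
t = 1/17686 (t = 1/(-566 + 26² + 26³) = 1/(-566 + 676 + 17576) = 1/17686 ≈ 5.6542e-5)
√((91451 + 69156)/(-130729 - 160483) + t) = √((91451 + 69156)/(-130729 - 160483) + 1/17686) = √(160607/(-291212) + 1/17686) = √(160607*(-1/291212) + 1/17686) = √(-160607/291212 + 1/17686) = √(-1420102095/2575187716) = I*√914257367627466255/1287593858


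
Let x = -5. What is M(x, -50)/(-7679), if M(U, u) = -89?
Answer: 89/7679 ≈ 0.011590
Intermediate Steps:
M(x, -50)/(-7679) = -89/(-7679) = -89*(-1/7679) = 89/7679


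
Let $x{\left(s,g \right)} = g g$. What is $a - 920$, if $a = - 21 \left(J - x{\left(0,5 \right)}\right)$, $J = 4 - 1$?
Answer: $-458$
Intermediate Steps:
$x{\left(s,g \right)} = g^{2}$
$J = 3$ ($J = 4 - 1 = 3$)
$a = 462$ ($a = - 21 \left(3 - 5^{2}\right) = - 21 \left(3 - 25\right) = \left(-21\right) \left(-22\right) = 462$)
$a - 920 = 462 - 920 = -458$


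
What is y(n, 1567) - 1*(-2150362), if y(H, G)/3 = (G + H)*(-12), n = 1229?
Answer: 2049706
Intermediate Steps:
y(H, G) = -36*G - 36*H (y(H, G) = 3*((G + H)*(-12)) = 3*(-12*G - 12*H) = -36*G - 36*H)
y(n, 1567) - 1*(-2150362) = (-36*1567 - 36*1229) - 1*(-2150362) = (-56412 - 44244) + 2150362 = -100656 + 2150362 = 2049706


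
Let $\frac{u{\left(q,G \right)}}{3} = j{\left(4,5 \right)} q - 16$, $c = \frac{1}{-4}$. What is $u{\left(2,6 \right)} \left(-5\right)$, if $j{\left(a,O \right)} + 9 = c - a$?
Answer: $\frac{1275}{2} \approx 637.5$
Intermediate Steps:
$c = - \frac{1}{4} \approx -0.25$
$j{\left(a,O \right)} = - \frac{37}{4} - a$ ($j{\left(a,O \right)} = -9 - \left(\frac{1}{4} + a\right) = - \frac{37}{4} - a$)
$u{\left(q,G \right)} = -48 - \frac{159 q}{4}$ ($u{\left(q,G \right)} = 3 \left(\left(- \frac{37}{4} - 4\right) q - 16\right) = 3 \left(- \frac{53 q}{4} - 16\right) = 3 \left(-16 - \frac{53 q}{4}\right) = -48 - \frac{159 q}{4}$)
$u{\left(2,6 \right)} \left(-5\right) = \left(-48 - \frac{159}{2}\right) \left(-5\right) = \left(- \frac{255}{2}\right) \left(-5\right) = \frac{1275}{2}$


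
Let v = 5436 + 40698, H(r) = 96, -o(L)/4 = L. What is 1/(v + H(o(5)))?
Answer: 1/46230 ≈ 2.1631e-5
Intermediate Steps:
o(L) = -4*L
v = 46134
1/(v + H(o(5))) = 1/(46134 + 96) = 1/46230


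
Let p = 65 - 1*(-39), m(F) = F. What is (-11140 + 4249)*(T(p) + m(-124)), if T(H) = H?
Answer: 137820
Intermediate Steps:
p = 104 (p = 65 + 39 = 104)
(-11140 + 4249)*(T(p) + m(-124)) = (-11140 + 4249)*(104 - 124) = -6891*(-20) = 137820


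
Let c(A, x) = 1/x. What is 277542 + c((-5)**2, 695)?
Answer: 192891691/695 ≈ 2.7754e+5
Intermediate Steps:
277542 + c((-5)**2, 695) = 277542 + 1/695 = 192891691/695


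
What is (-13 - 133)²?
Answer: 21316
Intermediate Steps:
(-13 - 133)² = (-146)² = 21316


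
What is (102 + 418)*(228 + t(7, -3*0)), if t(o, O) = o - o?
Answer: 118560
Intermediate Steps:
t(o, O) = 0
(102 + 418)*(228 + t(7, -3*0)) = (102 + 418)*(228 + 0) = 520*228 = 118560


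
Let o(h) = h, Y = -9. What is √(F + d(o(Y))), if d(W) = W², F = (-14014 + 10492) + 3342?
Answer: 3*I*√11 ≈ 9.9499*I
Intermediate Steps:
F = -180 (F = -3522 + 3342 = -180)
√(F + d(o(Y))) = √(-180 + (-9)²) = √(-180 + 81) = √(-99) = 3*I*√11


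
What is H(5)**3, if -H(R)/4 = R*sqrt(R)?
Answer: -40000*sqrt(5) ≈ -89443.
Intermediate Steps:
H(R) = -4*R**(3/2) (H(R) = -4*R*sqrt(R) = -4*R**(3/2))
H(5)**3 = (-20*sqrt(5))**3 = -40000*sqrt(5)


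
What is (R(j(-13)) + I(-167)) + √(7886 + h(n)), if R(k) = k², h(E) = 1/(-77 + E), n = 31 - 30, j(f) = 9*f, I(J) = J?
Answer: 13522 + √11387365/38 ≈ 13611.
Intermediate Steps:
n = 1
(R(j(-13)) + I(-167)) + √(7886 + h(n)) = ((9*(-13))² - 167) + √(7886 + 1/(-77 + 1)) = ((-117)² - 167) + √(7886 + 1/(-76)) = (13689 - 167) + √(7886 - 1/76) = 13522 + √(599335/76) = 13522 + √11387365/38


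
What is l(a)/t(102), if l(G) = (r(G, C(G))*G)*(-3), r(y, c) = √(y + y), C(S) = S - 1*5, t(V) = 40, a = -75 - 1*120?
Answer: 117*I*√390/8 ≈ 288.82*I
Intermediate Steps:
a = -195 (a = -75 - 120 = -195)
C(S) = -5 + S (C(S) = S - 5 = -5 + S)
r(y, c) = √2*√y (r(y, c) = √(2*y) = √2*√y)
l(G) = -3*√2*G^(3/2) (l(G) = ((√2*√G)*G)*(-3) = (√2*G^(3/2))*(-3) = -3*√2*G^(3/2))
l(a)/t(102) = -3*√2*(-195)^(3/2)/40 = -3*√2*(-195*I*√195)*(1/40) = (585*I*√390)*(1/40) = 117*I*√390/8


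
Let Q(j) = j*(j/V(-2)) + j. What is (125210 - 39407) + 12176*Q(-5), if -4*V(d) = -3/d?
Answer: -2360431/3 ≈ -7.8681e+5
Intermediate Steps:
V(d) = 3/(4*d) (V(d) = -(-3)/(4*d) = 3/(4*d))
Q(j) = j - 8*j²/3 (Q(j) = j*(j/(((¾)/(-2)))) + j = j*(j/(((¾)*(-½)))) + j = j*(j/(-3/8)) + j = j*(j*(-8/3)) + j = j*(-8*j/3) + j = -8*j²/3 + j = j - 8*j²/3)
(125210 - 39407) + 12176*Q(-5) = (125210 - 39407) + 12176*((⅓)*(-5)*(3 - 8*(-5))) = 85803 + 12176*((⅓)*(-5)*(3 + 40)) = 85803 + 12176*((⅓)*(-5)*43) = 85803 + 12176*(-215/3) = 85803 - 2617840/3 = -2360431/3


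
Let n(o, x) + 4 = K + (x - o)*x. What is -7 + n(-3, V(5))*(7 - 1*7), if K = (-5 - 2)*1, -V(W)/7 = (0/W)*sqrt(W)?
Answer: -7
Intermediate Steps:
V(W) = 0 (V(W) = -7*0/W*sqrt(W) = -0*sqrt(W) = -7*0 = 0)
K = -7 (K = -7*1 = -7)
n(o, x) = -11 + x*(x - o) (n(o, x) = -4 + (-7 + (x - o)*x) = -4 + (-7 + x*(x - o)) = -11 + x*(x - o))
-7 + n(-3, V(5))*(7 - 1*7) = -7 + (-11 + 0**2 - 1*(-3)*0)*(7 - 1*7) = -7 + (-11 + 0 + 0)*(7 - 7) = -7 - 11*0 = -7 + 0 = -7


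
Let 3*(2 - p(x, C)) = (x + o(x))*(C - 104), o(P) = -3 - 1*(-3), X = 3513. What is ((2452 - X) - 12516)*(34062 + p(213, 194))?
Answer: -375729898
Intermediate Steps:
o(P) = 0 (o(P) = -3 + 3 = 0)
p(x, C) = 2 - x*(-104 + C)/3 (p(x, C) = 2 - (x + 0)*(C - 104)/3 = 2 - x*(-104 + C)/3)
((2452 - X) - 12516)*(34062 + p(213, 194)) = ((2452 - 1*3513) - 12516)*(34062 + (2 + (104/3)*213 - 1/3*194*213)) = ((2452 - 3513) - 12516)*(34062 + (2 + 7384 - 13774)) = (-1061 - 12516)*(34062 - 6388) = -13577*27674 = -375729898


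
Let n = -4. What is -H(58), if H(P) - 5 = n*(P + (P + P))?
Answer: 691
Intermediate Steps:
H(P) = 5 - 12*P (H(P) = 5 - 4*(P + (P + P)) = 5 - 4*(P + 2*P) = 5 - 12*P)
-H(58) = -(5 - 12*58) = -(5 - 696) = -1*(-691) = 691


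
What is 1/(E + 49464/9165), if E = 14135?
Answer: 3055/43198913 ≈ 7.0719e-5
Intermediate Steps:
1/(E + 49464/9165) = 1/(14135 + 49464/9165) = 1/(14135 + 49464*(1/9165)) = 1/(14135 + 16488/3055) = 1/(43198913/3055) = 3055/43198913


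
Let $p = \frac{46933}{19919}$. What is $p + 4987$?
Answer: $\frac{99382986}{19919} \approx 4989.4$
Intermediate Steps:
$p = \frac{46933}{19919}$ ($p = 46933 \cdot \frac{1}{19919} = \frac{46933}{19919} \approx 2.3562$)
$p + 4987 = \frac{46933}{19919} + 4987 = \frac{99382986}{19919}$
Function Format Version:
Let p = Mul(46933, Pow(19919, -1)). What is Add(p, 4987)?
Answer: Rational(99382986, 19919) ≈ 4989.4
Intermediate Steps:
p = Rational(46933, 19919) (p = Mul(46933, Rational(1, 19919)) = Rational(46933, 19919) ≈ 2.3562)
Add(p, 4987) = Add(Rational(46933, 19919), 4987) = Rational(99382986, 19919)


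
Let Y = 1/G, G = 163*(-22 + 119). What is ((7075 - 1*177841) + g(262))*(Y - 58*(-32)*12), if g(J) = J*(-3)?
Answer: -60410766114336/15811 ≈ -3.8208e+9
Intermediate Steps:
g(J) = -3*J
G = 15811 (G = 163*97 = 15811)
Y = 1/15811 ≈ 6.3247e-5
((7075 - 1*177841) + g(262))*(Y - 58*(-32)*12) = ((7075 - 1*177841) - 3*262)*(1/15811 - 58*(-32)*12) = ((7075 - 177841) - 786)*(1/15811 + 1856*12) = (-170766 - 786)*(1/15811 + 22272) = -171552*352142593/15811 = -60410766114336/15811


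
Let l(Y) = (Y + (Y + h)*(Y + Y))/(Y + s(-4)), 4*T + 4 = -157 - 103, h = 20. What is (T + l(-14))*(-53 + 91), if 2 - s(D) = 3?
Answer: -30704/15 ≈ -2046.9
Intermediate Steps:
T = -66 (T = -1 + (-157 - 103)/4 = -1 + (1/4)*(-260) = -1 - 65 = -66)
s(D) = -1 (s(D) = 2 - 1*3 = 2 - 3 = -1)
l(Y) = (Y + 2*Y*(20 + Y))/(-1 + Y) (l(Y) = (Y + (Y + 20)*(Y + Y))/(Y - 1) = (Y + (20 + Y)*(2*Y))/(-1 + Y) = (Y + 2*Y*(20 + Y))/(-1 + Y))
(T + l(-14))*(-53 + 91) = (-66 - 14*(41 + 2*(-14))/(-1 - 14))*(-53 + 91) = (-66 - 14*(41 - 28)/(-15))*38 = (-66 - 14*(-1/15)*13)*38 = (-66 + 182/15)*38 = -808/15*38 = -30704/15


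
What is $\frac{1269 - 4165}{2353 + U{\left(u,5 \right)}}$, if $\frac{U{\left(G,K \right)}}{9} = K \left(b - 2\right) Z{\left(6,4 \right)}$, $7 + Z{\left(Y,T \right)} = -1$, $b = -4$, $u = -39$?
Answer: $- \frac{2896}{4513} \approx -0.6417$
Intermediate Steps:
$Z{\left(Y,T \right)} = -8$ ($Z{\left(Y,T \right)} = -7 - 1 = -8$)
$U{\left(G,K \right)} = 432 K$ ($U{\left(G,K \right)} = 9 K \left(-4 - 2\right) \left(-8\right) = 9 K \left(-6\right) \left(-8\right) = 9 - 6 K \left(-8\right) = 9 \cdot 48 K = 432 K$)
$\frac{1269 - 4165}{2353 + U{\left(u,5 \right)}} = \frac{1269 - 4165}{2353 + 432 \cdot 5} = - \frac{2896}{2353 + 2160} = - \frac{2896}{4513}$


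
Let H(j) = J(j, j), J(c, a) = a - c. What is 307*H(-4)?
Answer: 0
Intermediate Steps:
H(j) = 0 (H(j) = j - j = 0)
307*H(-4) = 307*0 = 0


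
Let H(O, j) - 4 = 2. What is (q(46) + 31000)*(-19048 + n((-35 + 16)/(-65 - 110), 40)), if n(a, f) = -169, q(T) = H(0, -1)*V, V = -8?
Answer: -594804584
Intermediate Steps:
H(O, j) = 6 (H(O, j) = 4 + 2 = 6)
q(T) = -48 (q(T) = 6*(-8) = -48)
(q(46) + 31000)*(-19048 + n((-35 + 16)/(-65 - 110), 40)) = (-48 + 31000)*(-19048 - 169) = 30952*(-19217) = -594804584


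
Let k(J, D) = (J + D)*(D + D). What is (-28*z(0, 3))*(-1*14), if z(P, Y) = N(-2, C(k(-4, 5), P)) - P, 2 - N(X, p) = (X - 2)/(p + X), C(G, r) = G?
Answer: 980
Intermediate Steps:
k(J, D) = 2*D*(D + J) (k(J, D) = (D + J)*(2*D) = 2*D*(D + J))
N(X, p) = 2 - (-2 + X)/(X + p) (N(X, p) = 2 - (X - 2)/(p + X) = 2 - (-2 + X)/(X + p))
z(P, Y) = 5/2 - P (z(P, Y) = (2 - 2 + 2*(2*5*(5 - 4)))/(-2 + 2*5*(5 - 4)) - P = (2 - 2 + 2*(2*5*1))/(-2 + 2*5*1) - P = (2 - 2 + 2*10)/(-2 + 10) - P = (2 - 2 + 20)/8 - P = (⅛)*20 - P = 5/2 - P)
(-28*z(0, 3))*(-1*14) = (-28*(5/2 - 1*0))*(-1*14) = -28*(5/2 + 0)*(-14) = -28*5/2*(-14) = -70*(-14) = 980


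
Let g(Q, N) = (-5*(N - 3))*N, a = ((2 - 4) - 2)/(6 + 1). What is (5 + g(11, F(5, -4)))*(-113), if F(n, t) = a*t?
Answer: -72885/49 ≈ -1487.4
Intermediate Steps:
a = -4/7 (a = (-2 - 2)/7 = -4*⅐ = -4/7 ≈ -0.57143)
F(n, t) = -4*t/7
g(Q, N) = N*(15 - 5*N) (g(Q, N) = (-5*(-3 + N))*N = (15 - 5*N)*N = N*(15 - 5*N))
(5 + g(11, F(5, -4)))*(-113) = (5 + 5*(-4/7*(-4))*(3 - (-4)*(-4)/7))*(-113) = (5 + 5*(16/7)*(3 - 1*16/7))*(-113) = (5 + 5*(16/7)*(3 - 16/7))*(-113) = (5 + 5*(16/7)*(5/7))*(-113) = (5 + 400/49)*(-113) = (645/49)*(-113) = -72885/49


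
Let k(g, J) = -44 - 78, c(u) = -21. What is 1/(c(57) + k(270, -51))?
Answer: -1/143 ≈ -0.0069930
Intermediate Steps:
k(g, J) = -122
1/(c(57) + k(270, -51)) = 1/(-21 - 122) = 1/(-143) = -1/143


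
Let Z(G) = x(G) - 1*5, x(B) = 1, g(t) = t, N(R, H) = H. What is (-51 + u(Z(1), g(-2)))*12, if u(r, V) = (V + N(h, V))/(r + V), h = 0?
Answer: -604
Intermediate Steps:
Z(G) = -4 (Z(G) = 1 - 1*5 = 1 - 5 = -4)
u(r, V) = 2*V/(V + r) (u(r, V) = (V + V)/(r + V) = (2*V)/(V + r) = 2*V/(V + r))
(-51 + u(Z(1), g(-2)))*12 = (-51 + 2*(-2)/(-2 - 4))*12 = (-51 + 2*(-2)/(-6))*12 = (-51 + 2*(-2)*(-⅙))*12 = (-51 + ⅔)*12 = -151/3*12 = -604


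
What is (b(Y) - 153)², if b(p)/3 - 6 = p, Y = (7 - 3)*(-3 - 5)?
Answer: 53361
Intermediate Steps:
Y = -32 (Y = 4*(-8) = -32)
b(p) = 18 + 3*p
(b(Y) - 153)² = ((18 + 3*(-32)) - 153)² = ((18 - 96) - 153)² = (-78 - 153)² = (-231)² = 53361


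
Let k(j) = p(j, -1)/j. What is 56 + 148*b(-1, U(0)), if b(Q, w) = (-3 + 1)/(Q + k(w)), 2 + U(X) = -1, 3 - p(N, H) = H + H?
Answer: 167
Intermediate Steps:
p(N, H) = 3 - 2*H (p(N, H) = 3 - (H + H) = 3 - 2*H)
k(j) = 5/j (k(j) = (3 - 2*(-1))/j = (3 + 2)/j = 5/j)
U(X) = -3 (U(X) = -2 - 1 = -3)
b(Q, w) = -2/(Q + 5/w) (b(Q, w) = (-3 + 1)/(Q + 5/w) = -2/(Q + 5/w))
56 + 148*b(-1, U(0)) = 56 + 148*(-2*(-3)/(5 - 1*(-3))) = 56 + 148*(-2*(-3)/(5 + 3)) = 56 + 148*(-2*(-3)/8) = 56 + 148*(-2*(-3)*1/8) = 56 + 148*(3/4) = 56 + 111 = 167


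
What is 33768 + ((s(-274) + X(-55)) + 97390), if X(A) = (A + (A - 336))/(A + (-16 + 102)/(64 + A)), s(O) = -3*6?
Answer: 53640274/409 ≈ 1.3115e+5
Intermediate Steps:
s(O) = -18
X(A) = (-336 + 2*A)/(A + 86/(64 + A)) (X(A) = (A + (-336 + A))/(A + 86/(64 + A)) = (-336 + 2*A)/(A + 86/(64 + A)))
33768 + ((s(-274) + X(-55)) + 97390) = 33768 + ((-18 + 2*(-10752 + (-55)² - 104*(-55))/(86 + (-55)² + 64*(-55))) + 97390) = 33768 + ((-18 + 2*(-10752 + 3025 + 5720)/(86 + 3025 - 3520)) + 97390) = 33768 + ((-18 + 2*(-2007)/(-409)) + 97390) = 33768 + ((-18 + 2*(-1/409)*(-2007)) + 97390) = 33768 + ((-18 + 4014/409) + 97390) = 33768 + (-3348/409 + 97390) = 33768 + 39829162/409 = 53640274/409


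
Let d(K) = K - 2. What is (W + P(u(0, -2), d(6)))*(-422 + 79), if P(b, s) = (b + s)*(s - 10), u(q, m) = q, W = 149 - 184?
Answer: 20237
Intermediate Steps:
W = -35
d(K) = -2 + K
P(b, s) = (-10 + s)*(b + s) (P(b, s) = (b + s)*(-10 + s) = (-10 + s)*(b + s))
(W + P(u(0, -2), d(6)))*(-422 + 79) = (-35 + ((-2 + 6)**2 - 10*0 - 10*(-2 + 6) + 0*(-2 + 6)))*(-422 + 79) = (-35 + (4**2 + 0 - 10*4 + 0*4))*(-343) = (-35 + (16 + 0 - 40 + 0))*(-343) = (-35 - 24)*(-343) = -59*(-343) = 20237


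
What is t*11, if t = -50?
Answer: -550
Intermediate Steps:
t*11 = -50*11 = -550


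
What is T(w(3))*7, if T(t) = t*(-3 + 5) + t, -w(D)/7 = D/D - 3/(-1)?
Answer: -588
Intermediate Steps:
w(D) = -28 (w(D) = -7*(D/D - 3/(-1)) = -7*(1 - 3*(-1)) = -7*(1 + 3) = -7*4 = -28)
T(t) = 3*t (T(t) = t*2 + t = 2*t + t = 3*t)
T(w(3))*7 = (3*(-28))*7 = -84*7 = -588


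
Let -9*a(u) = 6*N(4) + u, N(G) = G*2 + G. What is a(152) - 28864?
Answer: -260000/9 ≈ -28889.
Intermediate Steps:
N(G) = 3*G (N(G) = 2*G + G = 3*G)
a(u) = -8 - u/9 (a(u) = -(6*(3*4) + u)/9 = -(6*12 + u)/9 = -(72 + u)/9 = -8 - u/9)
a(152) - 28864 = (-8 - ⅑*152) - 28864 = (-8 - 152/9) - 28864 = -224/9 - 28864 = -260000/9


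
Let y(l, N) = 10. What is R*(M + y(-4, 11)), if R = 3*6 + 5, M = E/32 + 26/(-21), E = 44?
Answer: 39169/168 ≈ 233.15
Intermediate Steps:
M = 23/168 (M = 44/32 + 26/(-21) = 44*(1/32) + 26*(-1/21) = 11/8 - 26/21 = 23/168 ≈ 0.13690)
R = 23 (R = 18 + 5 = 23)
R*(M + y(-4, 11)) = 23*(23/168 + 10) = 23*(1703/168) = 39169/168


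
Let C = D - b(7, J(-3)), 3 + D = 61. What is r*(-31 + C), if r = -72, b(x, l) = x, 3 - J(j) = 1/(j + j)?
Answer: -1440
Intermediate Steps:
D = 58 (D = -3 + 61 = 58)
J(j) = 3 - 1/(2*j) (J(j) = 3 - 1/(j + j) = 3 - 1/(2*j))
C = 51 (C = 58 - 1*7 = 58 - 7 = 51)
r*(-31 + C) = -72*(-31 + 51) = -72*20 = -1440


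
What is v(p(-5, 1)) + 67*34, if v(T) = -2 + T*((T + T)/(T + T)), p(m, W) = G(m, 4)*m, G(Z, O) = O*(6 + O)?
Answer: 2076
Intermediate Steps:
p(m, W) = 40*m (p(m, W) = (4*(6 + 4))*m = (4*10)*m = 40*m)
v(T) = -2 + T (v(T) = -2 + T*((2*T)/((2*T))) = -2 + T*((2*T)*(1/(2*T))) = -2 + T*1 = -2 + T)
v(p(-5, 1)) + 67*34 = (-2 + 40*(-5)) + 67*34 = (-2 - 200) + 2278 = -202 + 2278 = 2076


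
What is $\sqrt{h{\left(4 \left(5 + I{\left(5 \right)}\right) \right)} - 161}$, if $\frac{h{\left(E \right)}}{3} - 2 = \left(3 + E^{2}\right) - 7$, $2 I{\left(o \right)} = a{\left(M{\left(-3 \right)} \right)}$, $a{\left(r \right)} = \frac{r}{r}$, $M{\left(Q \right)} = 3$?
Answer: $\sqrt{1285} \approx 35.847$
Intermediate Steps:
$a{\left(r \right)} = 1$
$I{\left(o \right)} = \frac{1}{2}$ ($I{\left(o \right)} = \frac{1}{2} \cdot 1 = \frac{1}{2}$)
$h{\left(E \right)} = -6 + 3 E^{2}$ ($h{\left(E \right)} = 6 + 3 \left(\left(3 + E^{2}\right) - 7\right) = 6 + 3 \left(-4 + E^{2}\right) = 6 + \left(-12 + 3 E^{2}\right) = -6 + 3 E^{2}$)
$\sqrt{h{\left(4 \left(5 + I{\left(5 \right)}\right) \right)} - 161} = \sqrt{\left(-6 + 3 \left(4 \left(5 + \frac{1}{2}\right)\right)^{2}\right) - 161} = \sqrt{\left(-6 + 3 \left(4 \cdot \frac{11}{2}\right)^{2}\right) - 161} = \sqrt{\left(-6 + 3 \cdot 22^{2}\right) - 161} = \sqrt{\left(-6 + 3 \cdot 484\right) - 161} = \sqrt{\left(-6 + 1452\right) - 161} = \sqrt{1446 - 161} = \sqrt{1285}$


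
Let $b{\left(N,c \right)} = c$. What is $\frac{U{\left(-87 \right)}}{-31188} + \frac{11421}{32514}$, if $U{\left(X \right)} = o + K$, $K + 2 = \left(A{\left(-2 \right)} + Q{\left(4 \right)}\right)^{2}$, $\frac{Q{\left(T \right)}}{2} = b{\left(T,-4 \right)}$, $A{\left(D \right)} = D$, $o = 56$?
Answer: $\frac{14632958}{42251943} \approx 0.34633$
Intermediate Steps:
$Q{\left(T \right)} = -8$ ($Q{\left(T \right)} = 2 \left(-4\right) = -8$)
$K = 98$ ($K = -2 + \left(-2 - 8\right)^{2} = -2 + \left(-10\right)^{2} = -2 + 100 = 98$)
$U{\left(X \right)} = 154$ ($U{\left(X \right)} = 56 + 98 = 154$)
$\frac{U{\left(-87 \right)}}{-31188} + \frac{11421}{32514} = \frac{154}{-31188} + \frac{11421}{32514} = 154 \left(- \frac{1}{31188}\right) + 11421 \cdot \frac{1}{32514} = - \frac{77}{15594} + \frac{3807}{10838} = \frac{14632958}{42251943}$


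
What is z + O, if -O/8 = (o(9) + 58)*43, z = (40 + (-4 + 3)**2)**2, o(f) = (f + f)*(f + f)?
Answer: -129727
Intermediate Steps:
o(f) = 4*f**2 (o(f) = (2*f)*(2*f) = 4*f**2)
z = 1681 (z = (40 + (-1)**2)**2 = (40 + 1)**2 = 41**2 = 1681)
O = -131408 (O = -8*(4*9**2 + 58)*43 = -8*(4*81 + 58)*43 = -8*(324 + 58)*43 = -3056*43 = -8*16426 = -131408)
z + O = 1681 - 131408 = -129727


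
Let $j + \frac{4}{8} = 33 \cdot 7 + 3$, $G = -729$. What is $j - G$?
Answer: $\frac{1925}{2} \approx 962.5$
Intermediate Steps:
$j = \frac{467}{2}$ ($j = - \frac{1}{2} + \left(33 \cdot 7 + 3\right) = - \frac{1}{2} + \left(231 + 3\right) = - \frac{1}{2} + 234 = \frac{467}{2} \approx 233.5$)
$j - G = \frac{467}{2} - -729 = \frac{467}{2} + 729 = \frac{1925}{2}$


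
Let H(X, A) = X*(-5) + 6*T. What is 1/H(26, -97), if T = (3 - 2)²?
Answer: -1/124 ≈ -0.0080645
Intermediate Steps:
T = 1 (T = 1² = 1)
H(X, A) = 6 - 5*X (H(X, A) = X*(-5) + 6*1 = -5*X + 6 = 6 - 5*X)
1/H(26, -97) = 1/(6 - 5*26) = 1/(6 - 130) = 1/(-124) = -1/124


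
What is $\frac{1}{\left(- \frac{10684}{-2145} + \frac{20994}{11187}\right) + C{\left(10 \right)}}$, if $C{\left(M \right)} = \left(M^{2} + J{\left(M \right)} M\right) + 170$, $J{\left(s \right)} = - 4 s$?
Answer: $- \frac{80795}{9949296} \approx -0.0081207$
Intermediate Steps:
$C{\left(M \right)} = 170 - 3 M^{2}$ ($C{\left(M \right)} = \left(M^{2} + - 4 M M\right) + 170 = \left(M^{2} - 4 M^{2}\right) + 170 = - 3 M^{2} + 170 = 170 - 3 M^{2}$)
$\frac{1}{\left(- \frac{10684}{-2145} + \frac{20994}{11187}\right) + C{\left(10 \right)}} = \frac{1}{\left(- \frac{10684}{-2145} + \frac{20994}{11187}\right) + \left(170 - 3 \cdot 10^{2}\right)} = \frac{1}{\left(\left(-10684\right) \left(- \frac{1}{2145}\right) + 20994 \cdot \frac{1}{11187}\right) + \left(170 - 300\right)} = \frac{1}{\left(\frac{10684}{2145} + \frac{6998}{3729}\right) + \left(170 - 300\right)} = \frac{1}{\frac{554054}{80795} - 130} = \frac{1}{- \frac{9949296}{80795}} = - \frac{80795}{9949296}$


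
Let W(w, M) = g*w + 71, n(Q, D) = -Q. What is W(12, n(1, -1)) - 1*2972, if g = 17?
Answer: -2697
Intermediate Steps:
W(w, M) = 71 + 17*w (W(w, M) = 17*w + 71 = 71 + 17*w)
W(12, n(1, -1)) - 1*2972 = (71 + 17*12) - 1*2972 = (71 + 204) - 2972 = 275 - 2972 = -2697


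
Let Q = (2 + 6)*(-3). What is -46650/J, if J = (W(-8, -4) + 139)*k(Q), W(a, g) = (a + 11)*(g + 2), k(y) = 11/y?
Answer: 1119600/1463 ≈ 765.28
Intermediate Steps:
Q = -24 (Q = 8*(-3) = -24)
W(a, g) = (2 + g)*(11 + a) (W(a, g) = (11 + a)*(2 + g) = (2 + g)*(11 + a))
J = -1463/24 (J = ((22 + 2*(-8) + 11*(-4) - 8*(-4)) + 139)*(11/(-24)) = ((22 - 16 - 44 + 32) + 139)*(11*(-1/24)) = (-6 + 139)*(-11/24) = 133*(-11/24) = -1463/24 ≈ -60.958)
-46650/J = -46650/(-1463/24) = -46650*(-24/1463) = 1119600/1463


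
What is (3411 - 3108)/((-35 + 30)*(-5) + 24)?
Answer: 303/49 ≈ 6.1837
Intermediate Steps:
(3411 - 3108)/((-35 + 30)*(-5) + 24) = 303/(-5*(-5) + 24) = 303/(25 + 24) = 303/49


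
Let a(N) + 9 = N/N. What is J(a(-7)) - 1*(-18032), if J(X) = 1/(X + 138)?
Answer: 2344161/130 ≈ 18032.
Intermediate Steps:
a(N) = -8 (a(N) = -9 + N/N = -9 + 1 = -8)
J(X) = 1/(138 + X)
J(a(-7)) - 1*(-18032) = 1/(138 - 8) - 1*(-18032) = 1/130 + 18032 = 2344161/130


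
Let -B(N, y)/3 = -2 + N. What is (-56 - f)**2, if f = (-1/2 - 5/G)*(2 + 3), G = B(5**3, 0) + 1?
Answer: 388602369/135424 ≈ 2869.5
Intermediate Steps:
B(N, y) = 6 - 3*N (B(N, y) = -3*(-2 + N) = 6 - 3*N)
G = -368 (G = (6 - 3*5**3) + 1 = (6 - 3*125) + 1 = (6 - 375) + 1 = -369 + 1 = -368)
f = -895/368 (f = (-1/2 - 5/(-368))*(2 + 3) = (-1*1/2 - 5*(-1/368))*5 = (-1/2 + 5/368)*5 = -179/368*5 = -895/368 ≈ -2.4321)
(-56 - f)**2 = (-56 - 1*(-895/368))**2 = (-56 + 895/368)**2 = (-19713/368)**2 = 388602369/135424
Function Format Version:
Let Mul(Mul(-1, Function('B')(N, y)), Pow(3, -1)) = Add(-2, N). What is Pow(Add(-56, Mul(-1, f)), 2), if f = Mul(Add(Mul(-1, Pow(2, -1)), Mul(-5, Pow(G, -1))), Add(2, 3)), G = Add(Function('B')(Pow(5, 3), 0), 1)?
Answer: Rational(388602369, 135424) ≈ 2869.5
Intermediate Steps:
Function('B')(N, y) = Add(6, Mul(-3, N)) (Function('B')(N, y) = Mul(-3, Add(-2, N)) = Add(6, Mul(-3, N)))
G = -368 (G = Add(Add(6, Mul(-3, Pow(5, 3))), 1) = Add(Add(6, Mul(-3, 125)), 1) = Add(Add(6, -375), 1) = Add(-369, 1) = -368)
f = Rational(-895, 368) (f = Mul(Add(Mul(-1, Pow(2, -1)), Mul(-5, Pow(-368, -1))), Add(2, 3)) = Mul(Add(Mul(-1, Rational(1, 2)), Mul(-5, Rational(-1, 368))), 5) = Mul(Add(Rational(-1, 2), Rational(5, 368)), 5) = Mul(Rational(-179, 368), 5) = Rational(-895, 368) ≈ -2.4321)
Pow(Add(-56, Mul(-1, f)), 2) = Pow(Add(-56, Mul(-1, Rational(-895, 368))), 2) = Pow(Add(-56, Rational(895, 368)), 2) = Pow(Rational(-19713, 368), 2) = Rational(388602369, 135424)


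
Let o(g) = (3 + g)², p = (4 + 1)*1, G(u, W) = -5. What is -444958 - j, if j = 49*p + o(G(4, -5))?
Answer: -445207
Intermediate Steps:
p = 5 (p = 5*1 = 5)
j = 249 (j = 49*5 + (3 - 5)² = 245 + (-2)² = 245 + 4 = 249)
-444958 - j = -444958 - 1*249 = -444958 - 249 = -445207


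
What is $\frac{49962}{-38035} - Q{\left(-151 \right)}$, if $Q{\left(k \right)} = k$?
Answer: $\frac{5693323}{38035} \approx 149.69$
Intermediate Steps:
$\frac{49962}{-38035} - Q{\left(-151 \right)} = \frac{49962}{-38035} - -151 = 49962 \left(- \frac{1}{38035}\right) + 151 = - \frac{49962}{38035} + 151 = \frac{5693323}{38035}$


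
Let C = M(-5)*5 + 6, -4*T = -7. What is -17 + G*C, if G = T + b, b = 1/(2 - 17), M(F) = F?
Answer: -2939/60 ≈ -48.983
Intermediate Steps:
T = 7/4 (T = -¼*(-7) = 7/4 ≈ 1.7500)
C = -19 (C = -5*5 + 6 = -25 + 6 = -19)
b = -1/15 (b = 1/(-15) = -1/15 ≈ -0.066667)
G = 101/60 (G = 7/4 - 1/15 = 101/60 ≈ 1.6833)
-17 + G*C = -17 + (101/60)*(-19) = -17 - 1919/60 = -2939/60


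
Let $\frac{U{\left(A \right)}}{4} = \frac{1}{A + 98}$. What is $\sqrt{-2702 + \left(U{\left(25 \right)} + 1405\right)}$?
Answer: $\frac{i \sqrt{19621821}}{123} \approx 36.013 i$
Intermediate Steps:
$U{\left(A \right)} = \frac{4}{98 + A}$ ($U{\left(A \right)} = \frac{4}{A + 98} = \frac{4}{98 + A}$)
$\sqrt{-2702 + \left(U{\left(25 \right)} + 1405\right)} = \sqrt{-2702 + \left(\frac{4}{98 + 25} + 1405\right)} = \sqrt{-2702 + \left(\frac{4}{123} + 1405\right)} = \sqrt{-2702 + \frac{172819}{123}} = \sqrt{- \frac{159527}{123}} = \frac{i \sqrt{19621821}}{123}$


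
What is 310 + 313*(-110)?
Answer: -34120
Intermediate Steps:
310 + 313*(-110) = 310 - 34430 = -34120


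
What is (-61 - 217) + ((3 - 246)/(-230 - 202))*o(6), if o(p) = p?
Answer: -2197/8 ≈ -274.63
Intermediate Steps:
(-61 - 217) + ((3 - 246)/(-230 - 202))*o(6) = (-61 - 217) + ((3 - 246)/(-230 - 202))*6 = -278 - 243/(-432)*6 = -278 - 243*(-1/432)*6 = -278 + (9/16)*6 = -278 + 27/8 = -2197/8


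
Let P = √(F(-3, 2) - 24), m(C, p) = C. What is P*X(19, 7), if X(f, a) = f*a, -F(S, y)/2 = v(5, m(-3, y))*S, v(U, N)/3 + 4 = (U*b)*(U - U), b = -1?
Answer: 532*I*√6 ≈ 1303.1*I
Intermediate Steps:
v(U, N) = -12 (v(U, N) = -12 + 3*((U*(-1))*(U - U)) = -12 + 3*(-U*0) = -12 + 3*0 = -12 + 0 = -12)
F(S, y) = 24*S (F(S, y) = -(-24)*S = 24*S)
X(f, a) = a*f
P = 4*I*√6 (P = √(24*(-3) - 24) = √(-72 - 24) = √(-96) = 4*I*√6 ≈ 9.798*I)
P*X(19, 7) = (4*I*√6)*(7*19) = (4*I*√6)*133 = 532*I*√6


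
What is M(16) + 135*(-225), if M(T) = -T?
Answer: -30391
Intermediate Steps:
M(16) + 135*(-225) = -1*16 + 135*(-225) = -16 - 30375 = -30391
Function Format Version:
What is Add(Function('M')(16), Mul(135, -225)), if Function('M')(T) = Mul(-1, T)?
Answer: -30391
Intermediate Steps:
Add(Function('M')(16), Mul(135, -225)) = Add(Mul(-1, 16), Mul(135, -225)) = Add(-16, -30375) = -30391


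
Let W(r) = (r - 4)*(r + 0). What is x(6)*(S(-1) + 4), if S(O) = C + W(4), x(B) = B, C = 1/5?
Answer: 126/5 ≈ 25.200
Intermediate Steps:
C = ⅕ ≈ 0.20000
W(r) = r*(-4 + r) (W(r) = (-4 + r)*r = r*(-4 + r))
S(O) = ⅕ (S(O) = ⅕ + 4*(-4 + 4) = ⅕ + 4*0 = ⅕ + 0 = ⅕)
x(6)*(S(-1) + 4) = 6*(⅕ + 4) = 6*(21/5) = 126/5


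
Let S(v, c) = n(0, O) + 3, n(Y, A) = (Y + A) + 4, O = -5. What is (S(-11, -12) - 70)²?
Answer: 4624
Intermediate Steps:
n(Y, A) = 4 + A + Y (n(Y, A) = (A + Y) + 4 = 4 + A + Y)
S(v, c) = 2 (S(v, c) = (4 - 5 + 0) + 3 = -1 + 3 = 2)
(S(-11, -12) - 70)² = (2 - 70)² = (-68)² = 4624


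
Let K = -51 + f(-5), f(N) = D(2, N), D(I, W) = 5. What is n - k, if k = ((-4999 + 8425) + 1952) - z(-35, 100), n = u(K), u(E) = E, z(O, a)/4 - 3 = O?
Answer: -5552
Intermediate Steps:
f(N) = 5
z(O, a) = 12 + 4*O
K = -46 (K = -51 + 5 = -46)
n = -46
k = 5506 (k = ((-4999 + 8425) + 1952) - (12 + 4*(-35)) = (3426 + 1952) - (12 - 140) = 5378 - 1*(-128) = 5378 + 128 = 5506)
n - k = -46 - 1*5506 = -46 - 5506 = -5552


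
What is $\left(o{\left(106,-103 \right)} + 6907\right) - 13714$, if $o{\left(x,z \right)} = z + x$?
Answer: $-6804$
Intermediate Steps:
$o{\left(x,z \right)} = x + z$
$\left(o{\left(106,-103 \right)} + 6907\right) - 13714 = \left(\left(106 - 103\right) + 6907\right) - 13714 = \left(3 + 6907\right) - 13714 = 6910 - 13714 = -6804$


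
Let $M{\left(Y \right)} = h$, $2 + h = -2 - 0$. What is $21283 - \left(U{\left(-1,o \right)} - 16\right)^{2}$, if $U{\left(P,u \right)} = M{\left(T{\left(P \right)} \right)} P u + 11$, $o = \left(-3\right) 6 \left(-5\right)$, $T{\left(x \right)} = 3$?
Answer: $-104742$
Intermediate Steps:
$h = -4$ ($h = -2 - 2 = -4$)
$M{\left(Y \right)} = -4$
$o = 90$ ($o = \left(-18\right) \left(-5\right) = 90$)
$U{\left(P,u \right)} = 11 - 4 P u$ ($U{\left(P,u \right)} = - 4 P u + 11 = 11 - 4 P u$)
$21283 - \left(U{\left(-1,o \right)} - 16\right)^{2} = 21283 - \left(\left(11 - \left(-4\right) 90\right) - 16\right)^{2} = 21283 - \left(\left(11 + 360\right) - 16\right)^{2} = 21283 - \left(371 - 16\right)^{2} = 21283 - 355^{2} = 21283 - 126025 = -104742$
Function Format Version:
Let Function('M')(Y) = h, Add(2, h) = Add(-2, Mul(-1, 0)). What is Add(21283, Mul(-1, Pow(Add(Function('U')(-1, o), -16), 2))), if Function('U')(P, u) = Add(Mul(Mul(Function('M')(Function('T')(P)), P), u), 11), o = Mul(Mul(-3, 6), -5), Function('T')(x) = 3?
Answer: -104742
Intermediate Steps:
h = -4 (h = Add(-2, Add(-2, Mul(-1, 0))) = Add(-2, Add(-2, 0)) = Add(-2, -2) = -4)
Function('M')(Y) = -4
o = 90 (o = Mul(-18, -5) = 90)
Function('U')(P, u) = Add(11, Mul(-4, P, u)) (Function('U')(P, u) = Add(Mul(Mul(-4, P), u), 11) = Add(Mul(-4, P, u), 11) = Add(11, Mul(-4, P, u)))
Add(21283, Mul(-1, Pow(Add(Function('U')(-1, o), -16), 2))) = Add(21283, Mul(-1, Pow(Add(Add(11, Mul(-4, -1, 90)), -16), 2))) = Add(21283, Mul(-1, Pow(Add(Add(11, 360), -16), 2))) = Add(21283, Mul(-1, Pow(Add(371, -16), 2))) = Add(21283, Mul(-1, Pow(355, 2))) = Add(21283, Mul(-1, 126025)) = Add(21283, -126025) = -104742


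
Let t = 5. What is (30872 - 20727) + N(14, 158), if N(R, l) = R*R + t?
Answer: 10346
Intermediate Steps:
N(R, l) = 5 + R² (N(R, l) = R*R + 5 = R² + 5 = 5 + R²)
(30872 - 20727) + N(14, 158) = (30872 - 20727) + (5 + 14²) = 10145 + (5 + 196) = 10145 + 201 = 10346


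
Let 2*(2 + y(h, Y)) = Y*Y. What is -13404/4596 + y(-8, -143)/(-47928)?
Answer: -38300529/12237616 ≈ -3.1297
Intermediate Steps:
y(h, Y) = -2 + Y²/2 (y(h, Y) = -2 + (Y*Y)/2 = -2 + Y²/2)
-13404/4596 + y(-8, -143)/(-47928) = -13404/4596 + (-2 + (½)*(-143)²)/(-47928) = -13404*1/4596 + (-2 + (½)*20449)*(-1/47928) = -1117/383 + (-2 + 20449/2)*(-1/47928) = -1117/383 + (20445/2)*(-1/47928) = -1117/383 - 6815/31952 = -38300529/12237616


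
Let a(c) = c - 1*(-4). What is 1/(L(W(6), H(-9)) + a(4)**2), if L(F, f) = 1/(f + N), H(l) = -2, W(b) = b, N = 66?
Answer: 64/4097 ≈ 0.015621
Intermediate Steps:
L(F, f) = 1/(66 + f) (L(F, f) = 1/(f + 66) = 1/(66 + f))
a(c) = 4 + c (a(c) = c + 4 = 4 + c)
1/(L(W(6), H(-9)) + a(4)**2) = 1/(1/(66 - 2) + (4 + 4)**2) = 1/(1/64 + 8**2) = 1/(1/64 + 64) = 1/(4097/64) = 64/4097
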